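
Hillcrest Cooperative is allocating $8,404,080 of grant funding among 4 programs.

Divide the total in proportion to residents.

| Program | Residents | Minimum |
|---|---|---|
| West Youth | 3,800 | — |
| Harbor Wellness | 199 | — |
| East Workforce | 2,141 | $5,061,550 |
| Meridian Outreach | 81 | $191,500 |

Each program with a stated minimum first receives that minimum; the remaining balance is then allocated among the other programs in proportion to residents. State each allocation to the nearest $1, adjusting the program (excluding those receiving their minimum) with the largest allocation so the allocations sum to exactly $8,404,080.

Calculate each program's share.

Fund the minimums — East Workforce $5,061,550; Meridian Outreach $191,500. Balance $3,151,030.
Balance split over remaining residents 3,999: West Youth 2,994,227.06 → $2,994,227; Harbor Wellness 156,802.94 → $156,803.

West Youth: $2,994,227; Harbor Wellness: $156,803; East Workforce: $5,061,550; Meridian Outreach: $191,500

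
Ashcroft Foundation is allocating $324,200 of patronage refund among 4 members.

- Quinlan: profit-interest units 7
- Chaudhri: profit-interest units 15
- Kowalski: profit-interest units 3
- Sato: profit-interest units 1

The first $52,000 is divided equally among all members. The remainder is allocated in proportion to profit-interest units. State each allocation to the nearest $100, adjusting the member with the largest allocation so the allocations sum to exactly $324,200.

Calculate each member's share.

Equal tier: $52,000 ÷ 4 = $13,000 apiece.
Remainder $272,200 by profit-interest units (total 26): Quinlan 73,284.62 → $73,300; Chaudhri 157,038.46 → $157,000; Kowalski 31,407.69 → $31,400; Sato 10,469.23 → $10,500.
Totals: Quinlan $13,000 + $73,300 = $86,300; Chaudhri $13,000 + $157,000 = $170,000; Kowalski $13,000 + $31,400 = $44,400; Sato $13,000 + $10,500 = $23,500.

Quinlan: $86,300; Chaudhri: $170,000; Kowalski: $44,400; Sato: $23,500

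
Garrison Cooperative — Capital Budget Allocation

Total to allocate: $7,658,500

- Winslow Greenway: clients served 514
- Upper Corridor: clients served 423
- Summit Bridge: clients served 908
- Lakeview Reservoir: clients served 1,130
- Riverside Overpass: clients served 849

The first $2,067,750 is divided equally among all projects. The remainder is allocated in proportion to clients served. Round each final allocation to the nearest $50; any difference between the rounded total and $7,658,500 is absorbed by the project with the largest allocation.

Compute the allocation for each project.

Winslow Greenway: $1,165,050; Upper Corridor: $1,032,000; Summit Bridge: $1,741,050; Lakeview Reservoir: $2,065,600; Riverside Overpass: $1,654,800

$2,067,750 shared equally gives $413,550 per project.
Remainder $5,590,750 by clients served (total 3,824): Winslow Greenway 751,476.33 → $751,500; Upper Corridor 618,432.86 → $618,450; Summit Bridge 1,327,510.72 → $1,327,500; Lakeview Reservoir 1,652,078.32 → $1,652,100; Riverside Overpass 1,241,251.77 → $1,241,250.
Rounding difference −$50 on remainder applied to Lakeview Reservoir.
Totals: Winslow Greenway $413,550 + $751,500 = $1,165,050; Upper Corridor $413,550 + $618,450 = $1,032,000; Summit Bridge $413,550 + $1,327,500 = $1,741,050; Lakeview Reservoir $413,550 + $1,652,050 = $2,065,600; Riverside Overpass $413,550 + $1,241,250 = $1,654,800.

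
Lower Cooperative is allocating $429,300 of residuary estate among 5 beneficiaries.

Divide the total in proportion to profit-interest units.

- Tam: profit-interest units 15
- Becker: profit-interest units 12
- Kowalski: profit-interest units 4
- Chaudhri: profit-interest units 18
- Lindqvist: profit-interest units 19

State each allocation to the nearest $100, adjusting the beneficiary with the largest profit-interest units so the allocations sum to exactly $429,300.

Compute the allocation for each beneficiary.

Tam: $94,700; Becker: $75,800; Kowalski: $25,300; Chaudhri: $113,600; Lindqvist: $119,900

Sum of profit-interest units: 68.
Unrounded shares: Tam 15/68 × $429,300 = 94,698.53; Becker 12/68 × $429,300 = 75,758.82; Kowalski 4/68 × $429,300 = 25,252.94; Chaudhri 18/68 × $429,300 = 113,638.24; Lindqvist 19/68 × $429,300 = 119,951.47.
At nearest $100: Tam $94,700; Becker $75,800; Kowalski $25,300; Chaudhri $113,600; Lindqvist $120,000. Sum = $429,400.
Difference $429,300 − $429,400 = −$100 applied to largest profit-interest units (Lindqvist): Lindqvist becomes $119,900.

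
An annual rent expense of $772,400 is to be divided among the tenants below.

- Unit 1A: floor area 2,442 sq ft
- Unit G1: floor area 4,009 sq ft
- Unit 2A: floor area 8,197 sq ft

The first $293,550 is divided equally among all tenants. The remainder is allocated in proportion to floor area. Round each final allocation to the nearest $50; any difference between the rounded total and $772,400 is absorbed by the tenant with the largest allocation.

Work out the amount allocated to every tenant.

First tranche $293,550 split equally: $97,850 each.
Remainder $478,850 by floor area (total 14,648): Unit 1A 79,830.13 → $79,850; Unit G1 131,056.09 → $131,050; Unit 2A 267,963.78 → $267,950.
Totals: Unit 1A $97,850 + $79,850 = $177,700; Unit G1 $97,850 + $131,050 = $228,900; Unit 2A $97,850 + $267,950 = $365,800.

Unit 1A: $177,700 · Unit G1: $228,900 · Unit 2A: $365,800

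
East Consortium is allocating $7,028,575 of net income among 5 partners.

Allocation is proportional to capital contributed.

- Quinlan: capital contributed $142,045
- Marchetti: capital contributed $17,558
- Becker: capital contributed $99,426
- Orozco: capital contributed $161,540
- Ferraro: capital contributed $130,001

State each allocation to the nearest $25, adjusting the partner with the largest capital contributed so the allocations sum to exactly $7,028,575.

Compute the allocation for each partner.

Quinlan: $1,813,350 | Marchetti: $224,150 | Becker: $1,269,275 | Orozco: $2,062,200 | Ferraro: $1,659,600

Total capital contributed = 550,570.
Raw shares: Quinlan 142,045/550,570 × $7,028,575 = 1,813,346.05; Marchetti 17,558/550,570 × $7,028,575 = 224,145.38; Becker 99,426/550,570 × $7,028,575 = 1,269,272.02; Orozco 161,540/550,570 × $7,028,575 = 2,062,219.16; Ferraro 130,001/550,570 × $7,028,575 = 1,659,592.38.
Rounded to nearest $25: Quinlan $1,813,350; Marchetti $224,150; Becker $1,269,275; Orozco $2,062,225; Ferraro $1,659,600. Sum = $7,028,600.
Difference $7,028,575 − $7,028,600 = −$25 applied to largest capital contributed (Orozco): Orozco becomes $2,062,200.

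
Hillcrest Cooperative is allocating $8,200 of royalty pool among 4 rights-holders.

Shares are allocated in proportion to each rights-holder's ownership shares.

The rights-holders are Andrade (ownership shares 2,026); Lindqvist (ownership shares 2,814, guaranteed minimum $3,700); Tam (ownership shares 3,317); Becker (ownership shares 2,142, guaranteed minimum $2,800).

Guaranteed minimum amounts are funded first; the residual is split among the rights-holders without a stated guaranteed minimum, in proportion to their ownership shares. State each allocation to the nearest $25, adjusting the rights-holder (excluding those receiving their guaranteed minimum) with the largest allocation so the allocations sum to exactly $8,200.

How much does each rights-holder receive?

Andrade: $650 | Lindqvist: $3,700 | Tam: $1,050 | Becker: $2,800

Guaranteed amounts: Lindqvist $3,700; Becker $2,800. Balance $1,700.
Balance split over remaining ownership shares 5,343: Andrade 644.62 → $650; Tam 1,055.38 → $1,050.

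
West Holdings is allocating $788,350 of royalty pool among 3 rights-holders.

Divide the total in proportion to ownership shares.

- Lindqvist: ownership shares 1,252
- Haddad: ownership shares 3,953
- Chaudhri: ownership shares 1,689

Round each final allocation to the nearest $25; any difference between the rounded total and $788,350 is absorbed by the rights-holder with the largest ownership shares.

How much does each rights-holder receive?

Ownership shares total: 6,894.
Pro-rata amounts: Lindqvist 1,252/6,894 × $788,350 = 143,170.03; Haddad 3,953/6,894 × $788,350 = 452,037.65; Chaudhri 1,689/6,894 × $788,350 = 193,142.32.
After rounding ($25): Lindqvist $143,175; Haddad $452,050; Chaudhri $193,150. Sum = $788,375.
Difference $788,350 − $788,375 = −$25 applied to largest ownership shares (Haddad): Haddad becomes $452,025.

Lindqvist: $143,175 · Haddad: $452,025 · Chaudhri: $193,150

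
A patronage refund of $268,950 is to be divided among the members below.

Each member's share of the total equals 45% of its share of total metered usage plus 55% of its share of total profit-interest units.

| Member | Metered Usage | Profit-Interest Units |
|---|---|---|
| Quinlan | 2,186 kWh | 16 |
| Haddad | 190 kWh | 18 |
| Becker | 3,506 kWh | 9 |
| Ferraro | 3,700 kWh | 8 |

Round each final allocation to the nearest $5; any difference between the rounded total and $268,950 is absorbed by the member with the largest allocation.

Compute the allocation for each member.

Totals — metered usage 9,582, profit-interest units 51.
Blended shares (45% metered usage + 55% profit-interest units): Quinlan 0.2752; Haddad 0.2030; Becker 0.2617; Ferraro 0.2600.
Unrounded shares: Quinlan 74,017.80; Haddad 54,607.78; Becker 70,387.25; Ferraro 69,937.17.
After rounding ($5): Quinlan $74,020; Haddad $54,610; Becker $70,385; Ferraro $69,935. Sum = $268,950.
Rounded total matches; no reconciliation needed.

Quinlan: $74,020 · Haddad: $54,610 · Becker: $70,385 · Ferraro: $69,935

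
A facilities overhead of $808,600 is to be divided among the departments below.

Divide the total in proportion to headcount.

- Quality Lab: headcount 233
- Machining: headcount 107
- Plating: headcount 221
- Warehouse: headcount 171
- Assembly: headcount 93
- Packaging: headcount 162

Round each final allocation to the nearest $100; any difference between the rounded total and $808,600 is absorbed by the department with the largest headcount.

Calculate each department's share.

Quality Lab: $190,800 · Machining: $87,700 · Plating: $181,100 · Warehouse: $140,100 · Assembly: $76,200 · Packaging: $132,700

Headcount total: 987.
Proportional shares: Quality Lab 233/987 × $808,600 = 190,885.31; Machining 107/987 × $808,600 = 87,659.78; Plating 221/987 × $808,600 = 181,054.31; Warehouse 171/987 × $808,600 = 140,091.79; Assembly 93/987 × $808,600 = 76,190.27; Packaging 162/987 × $808,600 = 132,718.54.
At nearest $100: Quality Lab $190,900; Machining $87,700; Plating $181,100; Warehouse $140,100; Assembly $76,200; Packaging $132,700. Sum = $808,700.
Difference $808,600 − $808,700 = −$100 applied to largest headcount (Quality Lab): Quality Lab becomes $190,800.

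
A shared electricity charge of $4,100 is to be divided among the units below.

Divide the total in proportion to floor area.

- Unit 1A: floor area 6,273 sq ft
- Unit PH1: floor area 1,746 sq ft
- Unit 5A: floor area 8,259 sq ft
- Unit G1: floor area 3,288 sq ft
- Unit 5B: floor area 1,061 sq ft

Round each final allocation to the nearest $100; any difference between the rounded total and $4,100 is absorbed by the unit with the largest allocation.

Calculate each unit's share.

Unit 1A: $1,200; Unit PH1: $300; Unit 5A: $1,700; Unit G1: $700; Unit 5B: $200

Combined floor area = 20,627.
Raw shares: Unit 1A 6,273/20,627 × $4,100 = 1,246.88; Unit PH1 1,746/20,627 × $4,100 = 347.05; Unit 5A 8,259/20,627 × $4,100 = 1,641.63; Unit G1 3,288/20,627 × $4,100 = 653.55; Unit 5B 1,061/20,627 × $4,100 = 210.89.
Rounded to nearest $100: Unit 1A $1,200; Unit PH1 $300; Unit 5A $1,600; Unit G1 $700; Unit 5B $200. Sum = $4,000.
Difference $4,100 − $4,000 = +$100 applied to largest allocation (Unit 5A): Unit 5A becomes $1,700.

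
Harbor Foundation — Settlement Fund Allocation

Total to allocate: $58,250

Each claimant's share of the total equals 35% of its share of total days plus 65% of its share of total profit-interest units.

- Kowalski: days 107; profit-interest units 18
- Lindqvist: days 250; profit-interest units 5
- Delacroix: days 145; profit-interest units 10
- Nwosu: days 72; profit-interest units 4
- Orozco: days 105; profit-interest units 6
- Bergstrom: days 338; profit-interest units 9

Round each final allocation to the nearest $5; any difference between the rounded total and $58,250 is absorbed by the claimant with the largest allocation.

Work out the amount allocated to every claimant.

Days total 1,017; profit-interest units total 52.
Combined weights (35% days + 65% profit-interest units): Kowalski 0.2618; Lindqvist 0.1485; Delacroix 0.1749; Nwosu 0.0748; Orozco 0.1111; Bergstrom 0.2288.
Raw shares: Kowalski 15,251.25; Lindqvist 8,652.30; Delacroix 10,188.02; Nwosu 4,355.86; Orozco 6,473.65; Bergstrom 13,328.91.
At nearest $5: Kowalski $15,250; Lindqvist $8,650; Delacroix $10,190; Nwosu $4,355; Orozco $6,475; Bergstrom $13,330. Sum = $58,250.
Rounded total matches; no reconciliation needed.

Kowalski: $15,250 · Lindqvist: $8,650 · Delacroix: $10,190 · Nwosu: $4,355 · Orozco: $6,475 · Bergstrom: $13,330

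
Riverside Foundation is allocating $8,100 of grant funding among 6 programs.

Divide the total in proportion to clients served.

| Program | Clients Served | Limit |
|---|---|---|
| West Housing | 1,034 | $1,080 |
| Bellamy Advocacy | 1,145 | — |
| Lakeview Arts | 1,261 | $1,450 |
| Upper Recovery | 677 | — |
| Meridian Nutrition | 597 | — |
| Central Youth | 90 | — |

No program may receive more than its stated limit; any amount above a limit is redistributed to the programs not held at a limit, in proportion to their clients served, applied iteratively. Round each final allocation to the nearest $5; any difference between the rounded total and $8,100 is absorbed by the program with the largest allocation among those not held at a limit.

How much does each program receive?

Clients served total: 4,804.
Proportional shares (ignoring caps): West Housing 1,743.42; Bellamy Advocacy 1,930.58; Lakeview Arts 2,126.17; Upper Recovery 1,141.49; Meridian Nutrition 1,006.60; Central Youth 151.75.
Capped: West Housing ($1,080), Lakeview Arts ($1,450); balance $5,570 reallocated over remaining clients served 2,509.
Remaining shares: Bellamy Advocacy 2,541.91 → $2,540; Upper Recovery 1,502.95 → $1,505; Meridian Nutrition 1,325.34 → $1,325; Central Youth 199.80 → $200.

West Housing: $1,080 · Bellamy Advocacy: $2,540 · Lakeview Arts: $1,450 · Upper Recovery: $1,505 · Meridian Nutrition: $1,325 · Central Youth: $200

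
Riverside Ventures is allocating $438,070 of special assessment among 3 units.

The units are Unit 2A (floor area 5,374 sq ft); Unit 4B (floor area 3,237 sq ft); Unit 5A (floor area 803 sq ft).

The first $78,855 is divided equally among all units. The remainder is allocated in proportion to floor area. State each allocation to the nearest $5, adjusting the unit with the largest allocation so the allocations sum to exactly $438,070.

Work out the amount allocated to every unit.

Equal tier: $78,855 ÷ 3 = $26,285 apiece.
Remainder $359,215 by floor area (total 9,414): Unit 2A 205,058.57 → $205,060; Unit 4B 123,515.93 → $123,515; Unit 5A 30,640.50 → $30,640.
Totals: Unit 2A $26,285 + $205,060 = $231,345; Unit 4B $26,285 + $123,515 = $149,800; Unit 5A $26,285 + $30,640 = $56,925.

Unit 2A: $231,345 · Unit 4B: $149,800 · Unit 5A: $56,925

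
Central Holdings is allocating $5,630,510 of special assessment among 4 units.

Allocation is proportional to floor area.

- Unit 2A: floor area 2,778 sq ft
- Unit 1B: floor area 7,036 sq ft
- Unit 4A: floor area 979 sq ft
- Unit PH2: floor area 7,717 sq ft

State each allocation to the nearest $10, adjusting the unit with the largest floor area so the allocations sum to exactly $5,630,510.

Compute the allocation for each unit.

Unit 2A: $845,030; Unit 1B: $2,140,260; Unit 4A: $297,800; Unit PH2: $2,347,420

Total floor area = 18,510.
Unrounded shares: Unit 2A 2,778/18,510 × $5,630,510 = 845,032.78; Unit 1B 7,036/18,510 × $5,630,510 = 2,140,263.01; Unit 4A 979/18,510 × $5,630,510 = 297,799.53; Unit PH2 7,717/18,510 × $5,630,510 = 2,347,414.68.
At nearest $10: Unit 2A $845,030; Unit 1B $2,140,260; Unit 4A $297,800; Unit PH2 $2,347,410. Sum = $5,630,500.
Difference $5,630,510 − $5,630,500 = +$10 applied to largest floor area (Unit PH2): Unit PH2 becomes $2,347,420.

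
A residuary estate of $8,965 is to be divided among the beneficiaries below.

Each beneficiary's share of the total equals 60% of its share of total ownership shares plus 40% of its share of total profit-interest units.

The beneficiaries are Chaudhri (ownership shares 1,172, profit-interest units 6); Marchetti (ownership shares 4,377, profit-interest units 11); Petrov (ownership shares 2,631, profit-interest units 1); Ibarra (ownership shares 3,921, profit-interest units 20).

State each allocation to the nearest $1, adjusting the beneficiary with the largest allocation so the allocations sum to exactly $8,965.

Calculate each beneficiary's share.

Chaudhri: $1,087; Marchetti: $2,984; Petrov: $1,264; Ibarra: $3,630

Ownership shares total 12,101; profit-interest units total 38.
Combined weights (60% ownership shares + 40% profit-interest units): Chaudhri 0.1213; Marchetti 0.3328; Petrov 0.1410; Ibarra 0.4049.
Proportional shares: Chaudhri 1,087.17; Marchetti 2,983.67; Petrov 1,263.87; Ibarra 3,630.29.
After rounding ($1): Chaudhri $1,087; Marchetti $2,984; Petrov $1,264; Ibarra $3,630. Sum = $8,965.
Sum already equals the total — no adjustment.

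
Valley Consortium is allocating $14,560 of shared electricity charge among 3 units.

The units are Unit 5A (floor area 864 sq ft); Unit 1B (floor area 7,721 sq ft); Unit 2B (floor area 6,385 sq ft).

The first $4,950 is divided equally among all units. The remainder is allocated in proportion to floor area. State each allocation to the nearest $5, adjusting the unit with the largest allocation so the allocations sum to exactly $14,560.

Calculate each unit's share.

$4,950 shared equally gives $1,650 per unit.
Remainder $9,610 by floor area (total 14,970): Unit 5A 554.65 → $555; Unit 1B 4,956.50 → $4,955; Unit 2B 4,098.85 → $4,100.
Totals: Unit 5A $1,650 + $555 = $2,205; Unit 1B $1,650 + $4,955 = $6,605; Unit 2B $1,650 + $4,100 = $5,750.

Unit 5A: $2,205; Unit 1B: $6,605; Unit 2B: $5,750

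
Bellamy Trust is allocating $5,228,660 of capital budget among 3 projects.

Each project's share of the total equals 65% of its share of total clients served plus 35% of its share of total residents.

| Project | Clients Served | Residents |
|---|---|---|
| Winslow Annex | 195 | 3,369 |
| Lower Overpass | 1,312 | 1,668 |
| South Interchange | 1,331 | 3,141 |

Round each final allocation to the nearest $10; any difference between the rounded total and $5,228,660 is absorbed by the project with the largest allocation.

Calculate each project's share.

Winslow Annex: $987,420; Lower Overpass: $1,944,430; South Interchange: $2,296,810

Totals — clients served 2,838, residents 8,178.
Blended shares (65% clients served + 35% residents): Winslow Annex 0.1888; Lower Overpass 0.3719; South Interchange 0.4393.
Raw shares: Winslow Annex 987,418.60; Lower Overpass 1,944,433.83; South Interchange 2,296,807.57.
At nearest $10: Winslow Annex $987,420; Lower Overpass $1,944,430; South Interchange $2,296,810. Sum = $5,228,660.
Sum already equals the total — no adjustment.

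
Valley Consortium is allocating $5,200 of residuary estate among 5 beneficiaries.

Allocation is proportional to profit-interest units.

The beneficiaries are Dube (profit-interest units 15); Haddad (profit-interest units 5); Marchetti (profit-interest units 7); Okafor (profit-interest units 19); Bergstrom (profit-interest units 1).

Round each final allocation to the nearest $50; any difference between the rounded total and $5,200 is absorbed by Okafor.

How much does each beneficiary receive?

Dube: $1,650 · Haddad: $550 · Marchetti: $750 · Okafor: $2,150 · Bergstrom: $100

Sum of profit-interest units: 47.
Raw shares: Dube 15/47 × $5,200 = 1,659.57; Haddad 5/47 × $5,200 = 553.19; Marchetti 7/47 × $5,200 = 774.47; Okafor 19/47 × $5,200 = 2,102.13; Bergstrom 1/47 × $5,200 = 110.64.
After rounding ($50): Dube $1,650; Haddad $550; Marchetti $750; Okafor $2,100; Bergstrom $100. Sum = $5,150.
Difference $5,200 − $5,150 = +$50 applied to Okafor: Okafor becomes $2,150.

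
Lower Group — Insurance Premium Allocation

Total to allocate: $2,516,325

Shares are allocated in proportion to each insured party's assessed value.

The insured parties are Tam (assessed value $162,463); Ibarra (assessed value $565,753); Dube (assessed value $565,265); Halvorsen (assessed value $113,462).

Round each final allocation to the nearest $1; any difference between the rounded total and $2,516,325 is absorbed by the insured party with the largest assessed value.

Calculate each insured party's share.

Tam: $290,566 | Ibarra: $1,011,853 | Dube: $1,010,979 | Halvorsen: $202,927

Combined assessed value = 1,406,943.
Pro-rata amounts: Tam 162,463/1,406,943 × $2,516,325 = 290,565.94; Ibarra 565,753/1,406,943 × $2,516,325 = 1,011,852.23; Dube 565,265/1,406,943 × $2,516,325 = 1,010,979.44; Halvorsen 113,462/1,406,943 × $2,516,325 = 202,927.39.
After rounding ($1): Tam $290,566; Ibarra $1,011,852; Dube $1,010,979; Halvorsen $202,927. Sum = $2,516,324.
Difference $2,516,325 − $2,516,324 = +$1 applied to largest assessed value (Ibarra): Ibarra becomes $1,011,853.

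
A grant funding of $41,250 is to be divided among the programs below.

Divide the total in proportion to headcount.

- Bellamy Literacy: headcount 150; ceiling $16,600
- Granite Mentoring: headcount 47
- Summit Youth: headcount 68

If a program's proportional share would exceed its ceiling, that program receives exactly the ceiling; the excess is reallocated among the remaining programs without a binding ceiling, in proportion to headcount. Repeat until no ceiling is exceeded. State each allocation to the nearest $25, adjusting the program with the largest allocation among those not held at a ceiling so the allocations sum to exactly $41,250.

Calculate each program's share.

Combined headcount = 265.
Proportional shares (ignoring caps): Bellamy Literacy 23,349.06; Granite Mentoring 7,316.04; Summit Youth 10,584.91.
Cap binds for Bellamy Literacy ($16,600); balance $24,650 reallocated over remaining headcount 115.
Remaining shares: Granite Mentoring 10,074.35 → $10,075; Summit Youth 14,575.65 → $14,575.

Bellamy Literacy: $16,600 · Granite Mentoring: $10,075 · Summit Youth: $14,575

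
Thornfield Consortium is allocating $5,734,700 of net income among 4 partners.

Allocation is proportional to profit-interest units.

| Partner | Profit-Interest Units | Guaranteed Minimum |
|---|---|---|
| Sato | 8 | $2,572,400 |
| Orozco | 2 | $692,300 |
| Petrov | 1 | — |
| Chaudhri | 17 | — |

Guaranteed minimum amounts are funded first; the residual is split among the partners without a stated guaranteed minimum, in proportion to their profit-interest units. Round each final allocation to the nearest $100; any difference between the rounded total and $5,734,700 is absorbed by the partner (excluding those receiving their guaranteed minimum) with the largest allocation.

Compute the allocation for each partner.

Minimums first: Sato $2,572,400; Orozco $692,300. Balance $2,470,000.
Balance split over remaining profit-interest units 18: Petrov 137,222.22 → $137,200; Chaudhri 2,332,777.78 → $2,332,800.

Sato: $2,572,400 · Orozco: $692,300 · Petrov: $137,200 · Chaudhri: $2,332,800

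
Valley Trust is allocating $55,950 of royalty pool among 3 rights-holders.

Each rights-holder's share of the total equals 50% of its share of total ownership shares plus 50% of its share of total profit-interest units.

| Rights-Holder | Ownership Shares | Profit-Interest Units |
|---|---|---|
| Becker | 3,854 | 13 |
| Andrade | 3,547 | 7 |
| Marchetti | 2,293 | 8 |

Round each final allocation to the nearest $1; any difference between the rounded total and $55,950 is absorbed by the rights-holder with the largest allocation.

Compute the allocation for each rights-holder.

Totals — ownership shares 9,694, profit-interest units 28.
Combined weights (50% ownership shares + 50% profit-interest units): Becker 0.4309; Andrade 0.3079; Marchetti 0.2611.
Raw shares: Becker 24,110.29; Andrade 17,229.70; Marchetti 14,610.01.
Rounded to nearest $1: Becker $24,110; Andrade $17,230; Marchetti $14,610. Sum = $55,950.
No rounding difference to absorb.

Becker: $24,110 · Andrade: $17,230 · Marchetti: $14,610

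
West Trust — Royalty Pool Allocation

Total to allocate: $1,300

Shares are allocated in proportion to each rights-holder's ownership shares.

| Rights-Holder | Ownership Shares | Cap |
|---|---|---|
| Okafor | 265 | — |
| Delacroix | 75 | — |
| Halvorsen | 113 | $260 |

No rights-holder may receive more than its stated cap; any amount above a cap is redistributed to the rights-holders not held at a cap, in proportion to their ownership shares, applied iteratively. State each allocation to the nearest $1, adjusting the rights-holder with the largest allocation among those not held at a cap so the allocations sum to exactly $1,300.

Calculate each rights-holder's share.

Combined ownership shares = 453.
Pro-rata shares before constraints: Okafor 760.49; Delacroix 215.23; Halvorsen 324.28.
Capped: Halvorsen ($260); residual $1,040 reallocated over remaining ownership shares 340.
Shares after redistribution: Okafor 810.59 → $811; Delacroix 229.41 → $229.

Okafor: $811 | Delacroix: $229 | Halvorsen: $260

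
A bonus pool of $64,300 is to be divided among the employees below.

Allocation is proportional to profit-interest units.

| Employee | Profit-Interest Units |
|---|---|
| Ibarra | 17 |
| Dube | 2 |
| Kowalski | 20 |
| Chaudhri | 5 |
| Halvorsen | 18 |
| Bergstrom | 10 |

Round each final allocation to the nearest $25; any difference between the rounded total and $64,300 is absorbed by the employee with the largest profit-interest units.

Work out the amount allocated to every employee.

Ibarra: $15,175 · Dube: $1,775 · Kowalski: $17,875 · Chaudhri: $4,475 · Halvorsen: $16,075 · Bergstrom: $8,925

Sum of profit-interest units: 72.
Unrounded shares: Ibarra 17/72 × $64,300 = 15,181.94; Dube 2/72 × $64,300 = 1,786.11; Kowalski 20/72 × $64,300 = 17,861.11; Chaudhri 5/72 × $64,300 = 4,465.28; Halvorsen 18/72 × $64,300 = 16,075.00; Bergstrom 10/72 × $64,300 = 8,930.56.
Rounded to nearest $25: Ibarra $15,175; Dube $1,775; Kowalski $17,850; Chaudhri $4,475; Halvorsen $16,075; Bergstrom $8,925. Sum = $64,275.
Difference $64,300 − $64,275 = +$25 applied to largest profit-interest units (Kowalski): Kowalski becomes $17,875.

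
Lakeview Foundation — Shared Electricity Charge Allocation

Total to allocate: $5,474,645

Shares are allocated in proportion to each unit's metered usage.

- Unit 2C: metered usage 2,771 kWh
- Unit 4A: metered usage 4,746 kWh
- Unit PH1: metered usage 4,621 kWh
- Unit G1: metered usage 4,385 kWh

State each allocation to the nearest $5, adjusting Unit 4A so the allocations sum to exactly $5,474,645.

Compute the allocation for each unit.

Sum of metered usage: 16,523.
Raw shares: Unit 2C 2,771/16,523 × $5,474,645 = 918,128.75; Unit 4A 4,746/16,523 × $5,474,645 = 1,572,514.99; Unit PH1 4,621/16,523 × $5,474,645 = 1,531,098.14; Unit G1 4,385/16,523 × $5,474,645 = 1,452,903.12.
Rounded to nearest $5: Unit 2C $918,130; Unit 4A $1,572,515; Unit PH1 $1,531,100; Unit G1 $1,452,905. Sum = $5,474,650.
Difference $5,474,645 − $5,474,650 = −$5 applied to Unit 4A: Unit 4A becomes $1,572,510.

Unit 2C: $918,130 | Unit 4A: $1,572,510 | Unit PH1: $1,531,100 | Unit G1: $1,452,905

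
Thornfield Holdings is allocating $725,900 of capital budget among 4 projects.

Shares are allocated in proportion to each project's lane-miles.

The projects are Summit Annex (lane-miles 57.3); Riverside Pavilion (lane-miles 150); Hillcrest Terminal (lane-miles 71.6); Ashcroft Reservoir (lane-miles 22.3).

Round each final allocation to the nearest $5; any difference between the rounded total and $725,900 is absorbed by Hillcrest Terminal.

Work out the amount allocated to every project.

Summit Annex: $138,095 | Riverside Pavilion: $361,505 | Hillcrest Terminal: $172,555 | Ashcroft Reservoir: $53,745

Lane-miles total: 301.2.
Raw shares: Summit Annex 57.3/301.2 × $725,900 = 138,094.52; Riverside Pavilion 150/301.2 × $725,900 = 361,503.98; Hillcrest Terminal 71.6/301.2 × $725,900 = 172,557.90; Ashcroft Reservoir 22.3/301.2 × $725,900 = 53,743.59.
Rounded to nearest $5: Summit Annex $138,095; Riverside Pavilion $361,505; Hillcrest Terminal $172,560; Ashcroft Reservoir $53,745. Sum = $725,905.
Difference $725,900 − $725,905 = −$5 applied to Hillcrest Terminal: Hillcrest Terminal becomes $172,555.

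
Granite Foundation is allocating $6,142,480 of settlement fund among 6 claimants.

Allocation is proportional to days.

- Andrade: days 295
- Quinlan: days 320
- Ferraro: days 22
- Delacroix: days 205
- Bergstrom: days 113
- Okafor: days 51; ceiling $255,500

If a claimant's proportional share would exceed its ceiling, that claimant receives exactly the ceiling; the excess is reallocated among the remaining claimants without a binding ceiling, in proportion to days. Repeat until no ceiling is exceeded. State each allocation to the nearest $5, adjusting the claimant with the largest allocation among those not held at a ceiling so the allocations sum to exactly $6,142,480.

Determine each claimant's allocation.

Sum of days: 1,006.
Proportional shares (ignoring caps): Andrade 1,801,224.25; Quinlan 1,953,870.38; Ferraro 134,328.59; Delacroix 1,251,698.21; Bergstrom 689,960.48; Okafor 311,398.09.
Capped: Okafor ($255,500); remaining pool $5,886,980 reallocated over remaining days 955.
Remaining shares: Andrade 1,818,491.20 → $1,818,490; Quinlan 1,972,600.63 → $1,972,600; Ferraro 135,616.29 → $135,615; Delacroix 1,263,697.28 → $1,263,695; Bergstrom 696,574.60 → $696,575.
Rounding difference +$5 applied to Quinlan → $1,972,605.

Andrade: $1,818,490 · Quinlan: $1,972,605 · Ferraro: $135,615 · Delacroix: $1,263,695 · Bergstrom: $696,575 · Okafor: $255,500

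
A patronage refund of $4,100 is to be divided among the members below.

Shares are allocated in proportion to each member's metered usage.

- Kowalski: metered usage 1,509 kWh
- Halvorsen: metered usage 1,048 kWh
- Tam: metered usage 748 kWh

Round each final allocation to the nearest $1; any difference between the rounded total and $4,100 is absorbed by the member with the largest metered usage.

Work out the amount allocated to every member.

Kowalski: $1,872 · Halvorsen: $1,300 · Tam: $928

Metered usage total: 1,509 + 1,048 + 748 = 3,305.
Proportional shares: Kowalski 1,871.98; Halvorsen 1,300.09; Tam 927.93.
Rounded to nearest $1: Kowalski $1,872; Halvorsen $1,300; Tam $928. Sum = $4,100.
No rounding difference to absorb.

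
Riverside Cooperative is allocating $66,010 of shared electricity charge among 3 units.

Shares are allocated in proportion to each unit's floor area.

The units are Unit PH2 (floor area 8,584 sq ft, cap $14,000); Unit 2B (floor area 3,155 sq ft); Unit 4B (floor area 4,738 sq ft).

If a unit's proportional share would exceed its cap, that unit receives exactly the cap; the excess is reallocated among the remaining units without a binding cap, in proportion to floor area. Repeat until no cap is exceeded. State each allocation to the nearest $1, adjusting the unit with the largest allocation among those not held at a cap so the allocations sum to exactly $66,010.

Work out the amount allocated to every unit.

Unit PH2: $14,000 | Unit 2B: $20,790 | Unit 4B: $31,220

Floor area total: 16,477.
Proportional shares (ignoring caps): Unit PH2 34,389.14; Unit 2B 12,639.53; Unit 4B 18,981.33.
Capped: Unit PH2 ($14,000); balance $52,010 reallocated over remaining floor area 7,893.
Shares after redistribution: Unit 2B 20,789.503 → $20,790; Unit 4B 31,220.497 → $31,220.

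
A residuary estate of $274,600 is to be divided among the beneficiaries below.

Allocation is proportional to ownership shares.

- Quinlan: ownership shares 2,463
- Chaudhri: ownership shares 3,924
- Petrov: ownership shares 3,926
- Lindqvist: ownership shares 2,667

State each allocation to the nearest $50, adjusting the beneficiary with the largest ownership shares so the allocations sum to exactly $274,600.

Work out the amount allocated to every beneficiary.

Quinlan: $52,100 · Chaudhri: $83,000 · Petrov: $83,100 · Lindqvist: $56,400

Combined ownership shares = 12,980.
Proportional shares: Quinlan 2,463/12,980 × $274,600 = 52,106.30; Chaudhri 3,924/12,980 × $274,600 = 83,014.67; Petrov 3,926/12,980 × $274,600 = 83,056.98; Lindqvist 2,667/12,980 × $274,600 = 56,422.05.
After rounding ($50): Quinlan $52,100; Chaudhri $83,000; Petrov $83,050; Lindqvist $56,400. Sum = $274,550.
Difference $274,600 − $274,550 = +$50 applied to largest ownership shares (Petrov): Petrov becomes $83,100.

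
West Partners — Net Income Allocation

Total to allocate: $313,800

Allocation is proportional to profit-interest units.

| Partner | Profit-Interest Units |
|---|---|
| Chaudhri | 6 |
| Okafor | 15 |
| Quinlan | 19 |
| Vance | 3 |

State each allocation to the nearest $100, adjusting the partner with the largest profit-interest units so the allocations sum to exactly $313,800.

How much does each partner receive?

Chaudhri: $43,800; Okafor: $109,500; Quinlan: $138,600; Vance: $21,900

Profit-interest units total: 43.
Raw shares: Chaudhri 6/43 × $313,800 = 43,786.05; Okafor 15/43 × $313,800 = 109,465.12; Quinlan 19/43 × $313,800 = 138,655.81; Vance 3/43 × $313,800 = 21,893.02.
At nearest $100: Chaudhri $43,800; Okafor $109,500; Quinlan $138,700; Vance $21,900. Sum = $313,900.
Difference $313,800 − $313,900 = −$100 applied to largest profit-interest units (Quinlan): Quinlan becomes $138,600.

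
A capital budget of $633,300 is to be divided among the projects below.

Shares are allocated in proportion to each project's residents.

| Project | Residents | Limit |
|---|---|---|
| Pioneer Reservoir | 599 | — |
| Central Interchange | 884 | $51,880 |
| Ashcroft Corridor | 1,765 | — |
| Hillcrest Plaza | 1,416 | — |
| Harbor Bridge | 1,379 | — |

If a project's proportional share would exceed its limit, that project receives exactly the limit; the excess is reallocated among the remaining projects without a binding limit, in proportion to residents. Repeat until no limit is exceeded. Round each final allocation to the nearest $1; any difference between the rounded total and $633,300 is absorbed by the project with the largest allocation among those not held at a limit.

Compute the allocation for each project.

Sum of residents: 6,043.
Unconstrained shares: Pioneer Reservoir 62,774.57; Central Interchange 92,642.26; Ashcroft Corridor 184,970.13; Hillcrest Plaza 148,395.30; Harbor Bridge 144,517.74.
Cap binds for Central Interchange ($51,880); remaining pool $581,420 reallocated over remaining residents 5,159.
Shares after redistribution: Pioneer Reservoir 67,507.38 → $67,507; Ashcroft Corridor 198,915.74 → $198,916; Hillcrest Plaza 159,583.39 → $159,583; Harbor Bridge 155,413.49 → $155,413.
Rounding difference +$1 applied to Ashcroft Corridor → $198,917.

Pioneer Reservoir: $67,507 | Central Interchange: $51,880 | Ashcroft Corridor: $198,917 | Hillcrest Plaza: $159,583 | Harbor Bridge: $155,413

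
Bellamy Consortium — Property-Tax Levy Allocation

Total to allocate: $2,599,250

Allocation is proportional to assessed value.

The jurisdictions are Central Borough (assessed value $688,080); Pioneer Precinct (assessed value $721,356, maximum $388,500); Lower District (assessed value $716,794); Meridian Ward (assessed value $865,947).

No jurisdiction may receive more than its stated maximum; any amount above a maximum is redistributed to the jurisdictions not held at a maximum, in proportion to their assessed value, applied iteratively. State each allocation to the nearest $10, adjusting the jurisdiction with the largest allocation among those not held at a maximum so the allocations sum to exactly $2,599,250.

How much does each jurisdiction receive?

Central Borough: $669,880 · Pioneer Precinct: $388,500 · Lower District: $697,830 · Meridian Ward: $843,040

Total assessed value = 2,992,177.
Pro-rata shares before constraints: Central Borough 597,722.64; Pioneer Precinct 626,628.90; Lower District 622,665.97; Meridian Ward 752,232.48.
Capped: Pioneer Precinct ($388,500); residual $2,210,750 reallocated over remaining assessed value 2,270,821.
Remaining shares: Central Borough 669,877.93 → $669,880; Lower District 697,832.34 → $697,830; Meridian Ward 843,039.73 → $843,040.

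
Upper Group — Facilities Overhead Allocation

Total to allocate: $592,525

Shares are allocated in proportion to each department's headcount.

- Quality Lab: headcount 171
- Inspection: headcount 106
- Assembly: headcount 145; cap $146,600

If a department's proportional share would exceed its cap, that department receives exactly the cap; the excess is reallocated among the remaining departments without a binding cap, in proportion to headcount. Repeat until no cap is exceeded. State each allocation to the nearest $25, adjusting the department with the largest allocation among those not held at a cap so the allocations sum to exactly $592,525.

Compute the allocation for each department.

Total headcount = 422.
Unconstrained shares: Quality Lab 240,098.99; Inspection 148,833.29; Assembly 203,592.71.
Held at cap: Assembly ($146,600); remaining pool $445,925 reallocated over remaining headcount 277.
Redistributed shares: Quality Lab 275,282.22 → $275,275; Inspection 170,642.78 → $170,650.

Quality Lab: $275,275; Inspection: $170,650; Assembly: $146,600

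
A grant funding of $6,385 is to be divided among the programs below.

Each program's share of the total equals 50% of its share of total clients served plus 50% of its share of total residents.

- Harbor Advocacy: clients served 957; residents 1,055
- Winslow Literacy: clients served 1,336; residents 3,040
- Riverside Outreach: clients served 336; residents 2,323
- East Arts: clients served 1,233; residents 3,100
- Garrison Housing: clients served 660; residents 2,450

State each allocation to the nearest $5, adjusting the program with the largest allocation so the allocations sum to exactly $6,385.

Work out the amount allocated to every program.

Harbor Advocacy: $955 · Winslow Literacy: $1,760 · Riverside Outreach: $855 · East Arts: $1,695 · Garrison Housing: $1,120

Clients served total 4,522; residents total 11,968.
Composite weights (50% clients served + 50% residents): Harbor Advocacy 0.1499; Winslow Literacy 0.2747; Riverside Outreach 0.1342; East Arts 0.2658; Garrison Housing 0.1753.
Pro-rata amounts: Harbor Advocacy 957.06; Winslow Literacy 1,754.14; Riverside Outreach 856.88; East Arts 1,697.42; Garrison Housing 1,119.50.
After rounding ($5): Harbor Advocacy $955; Winslow Literacy $1,755; Riverside Outreach $855; East Arts $1,695; Garrison Housing $1,120. Sum = $6,380.
Difference $6,385 − $6,380 = +$5 applied to largest allocation (Winslow Literacy): Winslow Literacy becomes $1,760.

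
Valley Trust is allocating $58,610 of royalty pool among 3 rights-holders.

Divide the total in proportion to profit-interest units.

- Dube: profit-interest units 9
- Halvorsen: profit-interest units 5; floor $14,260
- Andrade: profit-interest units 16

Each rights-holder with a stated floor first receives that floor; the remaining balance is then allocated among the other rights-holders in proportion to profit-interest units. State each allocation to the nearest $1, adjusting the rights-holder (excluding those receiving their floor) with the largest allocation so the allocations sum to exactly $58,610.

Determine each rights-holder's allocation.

Dube: $15,966 · Halvorsen: $14,260 · Andrade: $28,384

Guaranteed amounts: Halvorsen $14,260. Balance $44,350.
Balance split over remaining profit-interest units 25: Dube 15,966.00 → $15,966; Andrade 28,384.00 → $28,384.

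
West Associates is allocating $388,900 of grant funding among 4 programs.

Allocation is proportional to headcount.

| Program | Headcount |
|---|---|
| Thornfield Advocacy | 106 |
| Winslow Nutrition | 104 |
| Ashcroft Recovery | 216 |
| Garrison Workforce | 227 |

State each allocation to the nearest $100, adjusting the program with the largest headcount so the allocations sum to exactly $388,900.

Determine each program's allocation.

Headcount total: 653.
Pro-rata amounts: Thornfield Advocacy 106/653 × $388,900 = 63,129.25; Winslow Nutrition 104/653 × $388,900 = 61,938.13; Ashcroft Recovery 216/653 × $388,900 = 128,640.74; Garrison Workforce 227/653 × $388,900 = 135,191.88.
Rounded to nearest $100: Thornfield Advocacy $63,100; Winslow Nutrition $61,900; Ashcroft Recovery $128,600; Garrison Workforce $135,200. Sum = $388,800.
Difference $388,900 − $388,800 = +$100 applied to largest headcount (Garrison Workforce): Garrison Workforce becomes $135,300.

Thornfield Advocacy: $63,100 | Winslow Nutrition: $61,900 | Ashcroft Recovery: $128,600 | Garrison Workforce: $135,300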